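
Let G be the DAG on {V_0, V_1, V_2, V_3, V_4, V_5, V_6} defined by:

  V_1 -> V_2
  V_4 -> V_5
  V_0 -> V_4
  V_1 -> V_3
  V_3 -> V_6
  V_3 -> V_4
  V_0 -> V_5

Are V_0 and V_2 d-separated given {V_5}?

No

There are 2 undirected paths between V_0 and V_2; checking each against the conditioning set {V_5}:
Path 1: V_0 → V_5 ← V_4 ← V_3 ← V_1 → V_2
  V_5 is a collider and V_5 is conditioned on, which opens it; V_4 is a chain and V_4 is not conditioned on; V_3 is a chain and V_3 is not conditioned on; V_1 is a fork and V_1 is not conditioned on — no node blocks this path, so it is active.
Path 2: V_0 → V_4 ← V_3 ← V_1 → V_2
  V_4 is a collider and its descendant V_5 is conditioned on, which opens it; V_3 is a chain and V_3 is not conditioned on; V_1 is a fork and V_1 is not conditioned on — no node blocks this path, so it is active.
Because an active path exists, V_0 and V_2 are not d-separated.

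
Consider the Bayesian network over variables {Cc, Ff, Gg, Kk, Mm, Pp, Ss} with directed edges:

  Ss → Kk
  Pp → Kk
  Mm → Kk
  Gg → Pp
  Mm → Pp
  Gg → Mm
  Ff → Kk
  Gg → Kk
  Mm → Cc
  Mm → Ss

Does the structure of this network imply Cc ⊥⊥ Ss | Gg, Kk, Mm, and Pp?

Yes

There are 6 undirected paths between Cc and Ss; checking each against the conditioning set {Gg, Kk, Mm, Pp}:
  1. Cc ← Mm → Kk ← Ss — Mm:fork[blocks]; Kk:collider[open] ⇒ blocked
  2. Cc ← Mm → Ss — Mm:fork[blocks] ⇒ blocked
  3. Cc ← Mm → Pp → Kk ← Ss — Mm:fork[blocks]; Pp:chain[blocks]; Kk:collider[open] ⇒ blocked
  4. Cc ← Mm → Pp ← Gg → Kk ← Ss — Mm:fork[blocks]; Pp:collider[open]; Gg:fork[blocks]; Kk:collider[open] ⇒ blocked
  5. Cc ← Mm ← Gg → Kk ← Ss — Mm:chain[blocks]; Gg:fork[blocks]; Kk:collider[open] ⇒ blocked
  6. Cc ← Mm ← Gg → Pp → Kk ← Ss — Mm:chain[blocks]; Gg:fork[blocks]; Pp:chain[blocks]; Kk:collider[open] ⇒ blocked
Every path is blocked, so Cc and Ss are d-separated given {Gg, Kk, Mm, Pp}.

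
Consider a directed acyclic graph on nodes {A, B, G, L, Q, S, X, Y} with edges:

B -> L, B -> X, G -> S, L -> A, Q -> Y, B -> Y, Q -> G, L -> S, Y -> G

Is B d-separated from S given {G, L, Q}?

We examine all 3 paths between B and S:
  1. B → L → S — L:chain[blocks] ⇒ blocked
  2. B → Y ← Q → G → S — Y:collider[open]; Q:fork[blocks]; G:chain[blocks] ⇒ blocked
  3. B → Y → G → S — Y:chain[open]; G:chain[blocks] ⇒ blocked
Since every path is blocked, d-separation holds.

Yes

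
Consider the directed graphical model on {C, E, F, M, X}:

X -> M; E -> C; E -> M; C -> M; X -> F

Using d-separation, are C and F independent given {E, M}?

No — C and F are not d-separated given {E, M}.

We examine all 2 paths between C and F:
Path 1: C → M ← X → F
  M is a collider and M is conditioned on, which opens it; X is a fork and X is not conditioned on — no node blocks this path, so it is active.
Path 2: C ← E → M ← X → F
  E is a fork here and E is conditioned on, so the path is blocked at E.
Because an active path exists, C and F are not d-separated.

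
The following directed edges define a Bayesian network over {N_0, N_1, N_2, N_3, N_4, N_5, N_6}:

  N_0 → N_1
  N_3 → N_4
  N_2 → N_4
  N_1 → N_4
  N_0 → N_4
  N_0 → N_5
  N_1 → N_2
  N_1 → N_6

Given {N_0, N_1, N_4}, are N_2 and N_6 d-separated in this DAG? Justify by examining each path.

There are 3 undirected paths between N_2 and N_6; checking each against the conditioning set {N_0, N_1, N_4}:
Path 1: N_2 → N_4 ← N_0 → N_1 → N_6
  N_0 is a fork here and N_0 is conditioned on, so the path is blocked at N_0.
Path 2: N_2 → N_4 ← N_1 → N_6
  N_1 is a fork here and N_1 is conditioned on, so the path is blocked at N_1.
Path 3: N_2 ← N_1 → N_6
  N_1 is a fork here and N_1 is conditioned on, so the path is blocked at N_1.
All paths are blocked; N_2 ⊥ N_6 | {N_0, N_1, N_4} holds.

Yes — N_2 and N_6 are d-separated given {N_0, N_1, N_4}.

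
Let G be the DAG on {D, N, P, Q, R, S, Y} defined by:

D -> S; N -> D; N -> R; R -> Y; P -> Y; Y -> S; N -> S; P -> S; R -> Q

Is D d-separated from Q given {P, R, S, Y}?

Enumerating the 6 paths from D to Q and testing each for blocking by {P, R, S, Y}:
Path 1: D → S ← Y ← R → Q
  Y is a chain here and Y is conditioned on, so the path is blocked at Y.
Path 2: D → S ← P → Y ← R → Q
  P is a fork here and P is conditioned on, so the path is blocked at P.
Path 3: D → S ← N → R → Q
  R is a chain here and R is conditioned on, so the path is blocked at R.
Path 4: D ← N → S ← Y ← R → Q
  Y is a chain here and Y is conditioned on, so the path is blocked at Y.
Path 5: D ← N → S ← P → Y ← R → Q
  P is a fork here and P is conditioned on, so the path is blocked at P.
Path 6: D ← N → R → Q
  R is a chain here and R is conditioned on, so the path is blocked at R.
All paths are blocked; D ⊥ Q | {P, R, S, Y} holds.

Yes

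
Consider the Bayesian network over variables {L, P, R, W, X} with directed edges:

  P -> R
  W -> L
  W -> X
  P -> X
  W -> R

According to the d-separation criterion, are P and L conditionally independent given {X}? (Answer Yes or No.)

We examine all 2 paths between P and L:
  1. P → R ← W → L — R:collider[blocks]; W:fork[open] ⇒ blocked
  2. P → X ← W → L — X:collider[open]; W:fork[open] ⇒ active
Since the path P → X ← W → L is active, P and L are not d-separated given {X}.

No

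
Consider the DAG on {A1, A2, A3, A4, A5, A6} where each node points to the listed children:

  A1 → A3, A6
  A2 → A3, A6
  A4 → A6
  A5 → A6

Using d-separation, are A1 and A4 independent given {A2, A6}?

We examine all 2 paths between A1 and A4:
Path 1: A1 → A6 ← A4
  A6 is a collider and A6 is conditioned on, which opens it — no node blocks this path, so it is active.
Path 2: A1 → A3 ← A2 → A6 ← A4
  A3 is a collider here and neither A3 nor any of its descendants is conditioned on, so the collider stays closed — the path is blocked at A3.
Since the path A1 → A6 ← A4 is active, A1 and A4 are not d-separated given {A2, A6}.

No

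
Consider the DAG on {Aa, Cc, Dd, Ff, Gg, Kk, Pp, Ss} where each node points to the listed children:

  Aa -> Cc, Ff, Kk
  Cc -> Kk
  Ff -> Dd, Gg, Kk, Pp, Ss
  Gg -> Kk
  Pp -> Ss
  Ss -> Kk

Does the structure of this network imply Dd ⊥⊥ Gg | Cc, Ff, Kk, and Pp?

Yes

6 paths connect Dd and Gg; each must be blocked for d-separation to hold:
Path 1: Dd ← Ff → Kk ← Gg
  Ff is a fork here and Ff is conditioned on, so the path is blocked at Ff.
Path 2: Dd ← Ff → Pp → Ss → Kk ← Gg
  Ff is a fork here and Ff is conditioned on, so the path is blocked at Ff.
Path 3: Dd ← Ff → Gg
  Ff is a fork here and Ff is conditioned on, so the path is blocked at Ff.
Path 4: Dd ← Ff → Ss → Kk ← Gg
  Ff is a fork here and Ff is conditioned on, so the path is blocked at Ff.
Path 5: Dd ← Ff ← Aa → Kk ← Gg
  Ff is a chain here and Ff is conditioned on, so the path is blocked at Ff.
Path 6: Dd ← Ff ← Aa → Cc → Kk ← Gg
  Ff is a chain here and Ff is conditioned on, so the path is blocked at Ff.
Every path is blocked, so Dd and Gg are d-separated given {Cc, Ff, Kk, Pp}.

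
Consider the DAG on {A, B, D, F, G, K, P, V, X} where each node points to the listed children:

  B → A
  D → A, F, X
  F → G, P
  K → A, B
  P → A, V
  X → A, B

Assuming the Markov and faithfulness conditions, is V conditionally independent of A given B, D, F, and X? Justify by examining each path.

No

Enumerating the 5 paths from V to A and testing each for blocking by {B, D, F, X}:
Path 1: V ← P → A
  P is a fork and P is not conditioned on — no node blocks this path, so it is active.
Path 2: V ← P ← F ← D → A
  F is a chain here and F is conditioned on, so the path is blocked at F.
Path 3: V ← P ← F ← D → X → A
  F is a chain here and F is conditioned on, so the path is blocked at F.
Path 4: V ← P ← F ← D → X → B → A
  F is a chain here and F is conditioned on, so the path is blocked at F.
Path 5: V ← P ← F ← D → X → B ← K → A
  F is a chain here and F is conditioned on, so the path is blocked at F.
At least one path is unblocked, so d-separation fails.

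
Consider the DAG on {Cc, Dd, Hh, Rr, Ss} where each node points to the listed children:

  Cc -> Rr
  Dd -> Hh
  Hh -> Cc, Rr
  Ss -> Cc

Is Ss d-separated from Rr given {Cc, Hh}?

Yes

There are 2 undirected paths between Ss and Rr; checking each against the conditioning set {Cc, Hh}:
Path 1: Ss → Cc → Rr
  Cc is a chain here and Cc is conditioned on, so the path is blocked at Cc.
Path 2: Ss → Cc ← Hh → Rr
  Hh is a fork here and Hh is conditioned on, so the path is blocked at Hh.
Every path is blocked, so Ss and Rr are d-separated given {Cc, Hh}.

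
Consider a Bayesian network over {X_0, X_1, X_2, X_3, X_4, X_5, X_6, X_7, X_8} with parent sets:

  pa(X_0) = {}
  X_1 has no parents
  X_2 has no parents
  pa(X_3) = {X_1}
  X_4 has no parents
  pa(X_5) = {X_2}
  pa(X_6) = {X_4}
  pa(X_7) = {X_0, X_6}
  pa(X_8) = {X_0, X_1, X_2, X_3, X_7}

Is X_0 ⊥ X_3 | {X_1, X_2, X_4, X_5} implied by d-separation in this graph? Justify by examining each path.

4 paths connect X_0 and X_3; each must be blocked for d-separation to hold:
Path 1: X_0 → X_7 → X_8 ← X_1 → X_3
  X_8 is a collider here and neither X_8 nor any of its descendants is conditioned on, so the collider stays closed — the path is blocked at X_8.
Path 2: X_0 → X_7 → X_8 ← X_3
  X_8 is a collider here and neither X_8 nor any of its descendants is conditioned on, so the collider stays closed — the path is blocked at X_8.
Path 3: X_0 → X_8 ← X_1 → X_3
  X_8 is a collider here and neither X_8 nor any of its descendants is conditioned on, so the collider stays closed — the path is blocked at X_8.
Path 4: X_0 → X_8 ← X_3
  X_8 is a collider here and neither X_8 nor any of its descendants is conditioned on, so the collider stays closed — the path is blocked at X_8.
Since every path is blocked, d-separation holds.

Yes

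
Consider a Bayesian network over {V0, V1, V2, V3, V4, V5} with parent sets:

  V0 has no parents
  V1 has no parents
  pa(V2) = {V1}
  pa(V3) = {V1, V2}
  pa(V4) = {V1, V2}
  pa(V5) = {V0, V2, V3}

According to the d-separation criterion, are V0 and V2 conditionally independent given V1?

Yes

Enumerating the 4 paths from V0 to V2 and testing each for blocking by {V1}:
Path 1: V0 → V5 ← V2
  V5 is a collider here and neither V5 nor any of its descendants is conditioned on, so the collider stays closed — the path is blocked at V5.
Path 2: V0 → V5 ← V3 ← V2
  V5 is a collider here and neither V5 nor any of its descendants is conditioned on, so the collider stays closed — the path is blocked at V5.
Path 3: V0 → V5 ← V3 ← V1 → V2
  V5 is a collider here and neither V5 nor any of its descendants is conditioned on, so the collider stays closed — the path is blocked at V5.
Path 4: V0 → V5 ← V3 ← V1 → V4 ← V2
  V5 is a collider here and neither V5 nor any of its descendants is conditioned on, so the collider stays closed — the path is blocked at V5.
Since every path is blocked, d-separation holds.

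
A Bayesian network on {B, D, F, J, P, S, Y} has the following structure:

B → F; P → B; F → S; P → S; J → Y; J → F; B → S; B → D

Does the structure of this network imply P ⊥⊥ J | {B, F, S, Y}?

Yes — P and J are d-separated given {B, F, S, Y}.

There are 4 undirected paths between P and J; checking each against the conditioning set {B, F, S, Y}:
Path 1: P → S ← F ← J
  F is a chain here and F is conditioned on, so the path is blocked at F.
Path 2: P → S ← B → F ← J
  B is a fork here and B is conditioned on, so the path is blocked at B.
Path 3: P → B → S ← F ← J
  B is a chain here and B is conditioned on, so the path is blocked at B.
Path 4: P → B → F ← J
  B is a chain here and B is conditioned on, so the path is blocked at B.
Every path is blocked, so P and J are d-separated given {B, F, S, Y}.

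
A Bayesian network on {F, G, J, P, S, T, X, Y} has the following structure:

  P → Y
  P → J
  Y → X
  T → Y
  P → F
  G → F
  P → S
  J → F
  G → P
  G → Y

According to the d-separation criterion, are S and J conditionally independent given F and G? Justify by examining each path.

No

We examine all 4 paths between S and J:
Path 1: S ← P → J
  P is a fork and P is not conditioned on — no node blocks this path, so it is active.
Path 2: S ← P → Y ← G → F ← J
  Y is a collider here and neither Y nor any of its descendants is conditioned on, so the collider stays closed — the path is blocked at Y.
Path 3: S ← P → F ← J
  P is a fork and P is not conditioned on; F is a collider and F is conditioned on, which opens it — no node blocks this path, so it is active.
Path 4: S ← P ← G → F ← J
  G is a fork here and G is conditioned on, so the path is blocked at G.
Since the path S ← P → J is active, S and J are not d-separated given {F, G}.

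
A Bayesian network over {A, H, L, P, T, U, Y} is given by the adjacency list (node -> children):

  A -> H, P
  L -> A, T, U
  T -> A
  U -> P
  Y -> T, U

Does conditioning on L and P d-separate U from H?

No

We examine all 5 paths between U and H:
  1. U ← L → T → A → H — L:fork[blocks]; T:chain[open]; A:chain[open] ⇒ blocked
  2. U ← L → A → H — L:fork[blocks]; A:chain[open] ⇒ blocked
  3. U → P ← A → H — P:collider[open]; A:fork[open] ⇒ active
  4. U ← Y → T ← L → A → H — Y:fork[open]; T:collider[open]; L:fork[blocks]; A:chain[open] ⇒ blocked
  5. U ← Y → T → A → H — Y:fork[open]; T:chain[open]; A:chain[open] ⇒ active
Since the path U → P ← A → H is active, U and H are not d-separated given {L, P}.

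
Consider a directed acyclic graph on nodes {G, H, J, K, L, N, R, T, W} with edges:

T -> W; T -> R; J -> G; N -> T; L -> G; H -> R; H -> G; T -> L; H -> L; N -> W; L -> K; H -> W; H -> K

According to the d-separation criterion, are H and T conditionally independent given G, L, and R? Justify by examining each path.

Enumerating the 6 paths from H to T and testing each for blocking by {G, L, R}:
  1. H → L ← T — L:collider[open] ⇒ active
  2. H → W ← N → T — W:collider[blocks]; N:fork[open] ⇒ blocked
  3. H → W ← T — W:collider[blocks] ⇒ blocked
  4. H → G ← L ← T — G:collider[open]; L:chain[blocks] ⇒ blocked
  5. H → R ← T — R:collider[open] ⇒ active
  6. H → K ← L ← T — K:collider[blocks]; L:chain[blocks] ⇒ blocked
Because an active path exists, H and T are not d-separated.

No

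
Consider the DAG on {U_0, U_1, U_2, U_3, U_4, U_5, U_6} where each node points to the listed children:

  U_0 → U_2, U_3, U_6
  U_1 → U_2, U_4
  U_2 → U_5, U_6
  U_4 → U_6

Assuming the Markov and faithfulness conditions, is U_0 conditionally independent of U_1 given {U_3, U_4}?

Yes

We examine all 4 paths between U_0 and U_1:
Path 1: U_0 → U_6 ← U_4 ← U_1
  U_6 is a collider here and neither U_6 nor any of its descendants is conditioned on, so the collider stays closed — the path is blocked at U_6.
Path 2: U_0 → U_6 ← U_2 ← U_1
  U_6 is a collider here and neither U_6 nor any of its descendants is conditioned on, so the collider stays closed — the path is blocked at U_6.
Path 3: U_0 → U_2 ← U_1
  U_2 is a collider here and neither U_2 nor any of its descendants is conditioned on, so the collider stays closed — the path is blocked at U_2.
Path 4: U_0 → U_2 → U_6 ← U_4 ← U_1
  U_6 is a collider here and neither U_6 nor any of its descendants is conditioned on, so the collider stays closed — the path is blocked at U_6.
Every path is blocked, so U_0 and U_1 are d-separated given {U_3, U_4}.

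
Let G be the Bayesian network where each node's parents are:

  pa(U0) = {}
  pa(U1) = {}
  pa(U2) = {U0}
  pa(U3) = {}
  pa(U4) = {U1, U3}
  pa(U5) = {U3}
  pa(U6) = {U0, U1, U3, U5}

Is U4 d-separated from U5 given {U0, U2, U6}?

No

Enumerating the 4 paths from U4 to U5 and testing each for blocking by {U0, U2, U6}:
Path 1: U4 ← U3 → U6 ← U5
  U3 is a fork and U3 is not conditioned on; U6 is a collider and U6 is conditioned on, which opens it — no node blocks this path, so it is active.
Path 2: U4 ← U3 → U5
  U3 is a fork and U3 is not conditioned on — no node blocks this path, so it is active.
Path 3: U4 ← U1 → U6 ← U3 → U5
  U1 is a fork and U1 is not conditioned on; U6 is a collider and U6 is conditioned on, which opens it; U3 is a fork and U3 is not conditioned on — no node blocks this path, so it is active.
Path 4: U4 ← U1 → U6 ← U5
  U1 is a fork and U1 is not conditioned on; U6 is a collider and U6 is conditioned on, which opens it — no node blocks this path, so it is active.
At least one path is unblocked, so d-separation fails.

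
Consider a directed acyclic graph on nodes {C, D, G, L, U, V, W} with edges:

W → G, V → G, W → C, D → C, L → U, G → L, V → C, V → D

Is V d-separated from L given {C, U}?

3 paths connect V and L; each must be blocked for d-separation to hold:
Path 1: V → G → L
  G is a chain and G is not conditioned on — no node blocks this path, so it is active.
Path 2: V → D → C ← W → G → L
  D is a chain and D is not conditioned on; C is a collider and C is conditioned on, which opens it; W is a fork and W is not conditioned on; G is a chain and G is not conditioned on — no node blocks this path, so it is active.
Path 3: V → C ← W → G → L
  C is a collider and C is conditioned on, which opens it; W is a fork and W is not conditioned on; G is a chain and G is not conditioned on — no node blocks this path, so it is active.
Since the path V → G → L is active, V and L are not d-separated given {C, U}.

No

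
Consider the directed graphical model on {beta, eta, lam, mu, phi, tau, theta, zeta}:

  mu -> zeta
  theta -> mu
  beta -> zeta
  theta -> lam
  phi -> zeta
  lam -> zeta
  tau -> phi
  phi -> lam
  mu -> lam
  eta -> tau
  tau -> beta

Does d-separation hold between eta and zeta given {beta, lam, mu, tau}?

5 paths connect eta and zeta; each must be blocked for d-separation to hold:
Path 1: eta → tau → beta → zeta
  tau is a chain here and tau is conditioned on, so the path is blocked at tau.
Path 2: eta → tau → phi → zeta
  tau is a chain here and tau is conditioned on, so the path is blocked at tau.
Path 3: eta → tau → phi → lam ← mu → zeta
  tau is a chain here and tau is conditioned on, so the path is blocked at tau.
Path 4: eta → tau → phi → lam → zeta
  tau is a chain here and tau is conditioned on, so the path is blocked at tau.
Path 5: eta → tau → phi → lam ← theta → mu → zeta
  tau is a chain here and tau is conditioned on, so the path is blocked at tau.
All paths are blocked; eta ⊥ zeta | {beta, lam, mu, tau} holds.

Yes — eta and zeta are d-separated given {beta, lam, mu, tau}.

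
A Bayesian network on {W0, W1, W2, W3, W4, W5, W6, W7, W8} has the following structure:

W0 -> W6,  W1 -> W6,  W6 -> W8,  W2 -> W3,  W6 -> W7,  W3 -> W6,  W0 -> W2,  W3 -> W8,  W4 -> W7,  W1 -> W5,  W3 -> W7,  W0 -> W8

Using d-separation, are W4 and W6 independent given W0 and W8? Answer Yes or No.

6 paths connect W4 and W6; each must be blocked for d-separation to hold:
Path 1: W4 → W7 ← W3 → W8 ← W0 → W6
  W7 is a collider here and neither W7 nor any of its descendants is conditioned on, so the collider stays closed — the path is blocked at W7.
Path 2: W4 → W7 ← W3 → W8 ← W6
  W7 is a collider here and neither W7 nor any of its descendants is conditioned on, so the collider stays closed — the path is blocked at W7.
Path 3: W4 → W7 ← W3 ← W2 ← W0 → W8 ← W6
  W7 is a collider here and neither W7 nor any of its descendants is conditioned on, so the collider stays closed — the path is blocked at W7.
Path 4: W4 → W7 ← W3 ← W2 ← W0 → W6
  W7 is a collider here and neither W7 nor any of its descendants is conditioned on, so the collider stays closed — the path is blocked at W7.
Path 5: W4 → W7 ← W3 → W6
  W7 is a collider here and neither W7 nor any of its descendants is conditioned on, so the collider stays closed — the path is blocked at W7.
Path 6: W4 → W7 ← W6
  W7 is a collider here and neither W7 nor any of its descendants is conditioned on, so the collider stays closed — the path is blocked at W7.
Every path is blocked, so W4 and W6 are d-separated given {W0, W8}.

Yes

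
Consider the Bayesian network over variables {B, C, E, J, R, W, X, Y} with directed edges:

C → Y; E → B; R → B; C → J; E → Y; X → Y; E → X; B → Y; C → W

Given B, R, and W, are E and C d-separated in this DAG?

Yes — E and C are d-separated given {B, R, W}.

3 paths connect E and C; each must be blocked for d-separation to hold:
Path 1: E → X → Y ← C
  Y is a collider here and neither Y nor any of its descendants is conditioned on, so the collider stays closed — the path is blocked at Y.
Path 2: E → Y ← C
  Y is a collider here and neither Y nor any of its descendants is conditioned on, so the collider stays closed — the path is blocked at Y.
Path 3: E → B → Y ← C
  B is a chain here and B is conditioned on, so the path is blocked at B.
Every path is blocked, so E and C are d-separated given {B, R, W}.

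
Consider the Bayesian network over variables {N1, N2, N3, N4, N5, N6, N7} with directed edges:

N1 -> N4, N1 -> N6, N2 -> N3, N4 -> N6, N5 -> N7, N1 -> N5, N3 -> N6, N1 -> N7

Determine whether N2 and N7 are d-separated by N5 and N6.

4 paths connect N2 and N7; each must be blocked for d-separation to hold:
Path 1: N2 → N3 → N6 ← N4 ← N1 → N7
  N3 is a chain and N3 is not conditioned on; N6 is a collider and N6 is conditioned on, which opens it; N4 is a chain and N4 is not conditioned on; N1 is a fork and N1 is not conditioned on — no node blocks this path, so it is active.
Path 2: N2 → N3 → N6 ← N4 ← N1 → N5 → N7
  N5 is a chain here and N5 is conditioned on, so the path is blocked at N5.
Path 3: N2 → N3 → N6 ← N1 → N7
  N3 is a chain and N3 is not conditioned on; N6 is a collider and N6 is conditioned on, which opens it; N1 is a fork and N1 is not conditioned on — no node blocks this path, so it is active.
Path 4: N2 → N3 → N6 ← N1 → N5 → N7
  N5 is a chain here and N5 is conditioned on, so the path is blocked at N5.
Since the path N2 → N3 → N6 ← N4 ← N1 → N7 is active, N2 and N7 are not d-separated given {N5, N6}.

No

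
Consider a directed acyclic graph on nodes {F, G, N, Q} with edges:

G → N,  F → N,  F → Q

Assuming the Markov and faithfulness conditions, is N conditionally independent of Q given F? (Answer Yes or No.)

Yes

There is one path between N and Q:
Path 1: N ← F → Q
  F is a fork here and F is conditioned on, so the path is blocked at F.
Since every path is blocked, d-separation holds.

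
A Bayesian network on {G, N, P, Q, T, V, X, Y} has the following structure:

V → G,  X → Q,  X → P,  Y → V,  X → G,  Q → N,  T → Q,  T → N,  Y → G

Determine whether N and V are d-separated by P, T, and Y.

Yes

We examine all 4 paths between N and V:
Path 1: N ← T → Q ← X → G ← V
  T is a fork here and T is conditioned on, so the path is blocked at T.
Path 2: N ← T → Q ← X → G ← Y → V
  T is a fork here and T is conditioned on, so the path is blocked at T.
Path 3: N ← Q ← X → G ← V
  G is a collider here and neither G nor any of its descendants is conditioned on, so the collider stays closed — the path is blocked at G.
Path 4: N ← Q ← X → G ← Y → V
  G is a collider here and neither G nor any of its descendants is conditioned on, so the collider stays closed — the path is blocked at G.
Since every path is blocked, d-separation holds.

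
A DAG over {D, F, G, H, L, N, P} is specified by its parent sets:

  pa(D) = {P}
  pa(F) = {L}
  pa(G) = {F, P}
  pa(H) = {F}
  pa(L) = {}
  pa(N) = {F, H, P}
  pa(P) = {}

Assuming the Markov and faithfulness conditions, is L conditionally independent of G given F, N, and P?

Yes

3 paths connect L and G; each must be blocked for d-separation to hold:
Path 1: L → F → G
  F is a chain here and F is conditioned on, so the path is blocked at F.
Path 2: L → F → N ← P → G
  F is a chain here and F is conditioned on, so the path is blocked at F.
Path 3: L → F → H → N ← P → G
  F is a chain here and F is conditioned on, so the path is blocked at F.
Every path is blocked, so L and G are d-separated given {F, N, P}.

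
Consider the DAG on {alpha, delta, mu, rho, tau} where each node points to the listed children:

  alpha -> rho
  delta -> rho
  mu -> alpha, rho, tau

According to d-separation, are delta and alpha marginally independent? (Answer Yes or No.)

Yes

There are 2 undirected paths between delta and alpha; checking each against the conditioning set ∅:
Path 1: delta → rho ← alpha
  rho is a collider here and neither rho nor any of its descendants is conditioned on, so the collider stays closed — the path is blocked at rho.
Path 2: delta → rho ← mu → alpha
  rho is a collider here and neither rho nor any of its descendants is conditioned on, so the collider stays closed — the path is blocked at rho.
All paths are blocked; delta ⊥ alpha | ∅ holds.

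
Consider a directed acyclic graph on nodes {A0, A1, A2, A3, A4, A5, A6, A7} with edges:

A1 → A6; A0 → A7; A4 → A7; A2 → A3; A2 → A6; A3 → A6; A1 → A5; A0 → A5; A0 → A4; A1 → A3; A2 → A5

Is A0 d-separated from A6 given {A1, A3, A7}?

Enumerating the 6 paths from A0 to A6 and testing each for blocking by {A1, A3, A7}:
Path 1: A0 → A5 ← A2 → A6
  A5 is a collider here and neither A5 nor any of its descendants is conditioned on, so the collider stays closed — the path is blocked at A5.
Path 2: A0 → A5 ← A2 → A3 → A6
  A5 is a collider here and neither A5 nor any of its descendants is conditioned on, so the collider stays closed — the path is blocked at A5.
Path 3: A0 → A5 ← A2 → A3 ← A1 → A6
  A5 is a collider here and neither A5 nor any of its descendants is conditioned on, so the collider stays closed — the path is blocked at A5.
Path 4: A0 → A5 ← A1 → A6
  A5 is a collider here and neither A5 nor any of its descendants is conditioned on, so the collider stays closed — the path is blocked at A5.
Path 5: A0 → A5 ← A1 → A3 → A6
  A5 is a collider here and neither A5 nor any of its descendants is conditioned on, so the collider stays closed — the path is blocked at A5.
Path 6: A0 → A5 ← A1 → A3 ← A2 → A6
  A5 is a collider here and neither A5 nor any of its descendants is conditioned on, so the collider stays closed — the path is blocked at A5.
Since every path is blocked, d-separation holds.

Yes — A0 and A6 are d-separated given {A1, A3, A7}.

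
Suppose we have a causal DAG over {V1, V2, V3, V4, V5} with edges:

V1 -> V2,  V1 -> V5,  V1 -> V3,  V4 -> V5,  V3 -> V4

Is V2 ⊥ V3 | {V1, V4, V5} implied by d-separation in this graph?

Yes

Enumerating the 2 paths from V2 to V3 and testing each for blocking by {V1, V4, V5}:
Path 1: V2 ← V1 → V3
  V1 is a fork here and V1 is conditioned on, so the path is blocked at V1.
Path 2: V2 ← V1 → V5 ← V4 ← V3
  V1 is a fork here and V1 is conditioned on, so the path is blocked at V1.
Since every path is blocked, d-separation holds.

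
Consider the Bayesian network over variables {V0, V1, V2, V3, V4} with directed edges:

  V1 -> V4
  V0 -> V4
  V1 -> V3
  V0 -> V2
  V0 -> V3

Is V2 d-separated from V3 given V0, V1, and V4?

2 paths connect V2 and V3; each must be blocked for d-separation to hold:
Path 1: V2 ← V0 → V4 ← V1 → V3
  V0 is a fork here and V0 is conditioned on, so the path is blocked at V0.
Path 2: V2 ← V0 → V3
  V0 is a fork here and V0 is conditioned on, so the path is blocked at V0.
All paths are blocked; V2 ⊥ V3 | {V0, V1, V4} holds.

Yes — V2 and V3 are d-separated given {V0, V1, V4}.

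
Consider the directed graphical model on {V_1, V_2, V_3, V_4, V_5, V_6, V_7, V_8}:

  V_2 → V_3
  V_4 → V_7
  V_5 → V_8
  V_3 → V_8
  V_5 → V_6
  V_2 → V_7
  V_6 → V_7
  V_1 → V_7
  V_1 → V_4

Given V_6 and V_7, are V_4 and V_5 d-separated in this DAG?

Yes — V_4 and V_5 are d-separated given {V_6, V_7}.

There are 4 undirected paths between V_4 and V_5; checking each against the conditioning set {V_6, V_7}:
Path 1: V_4 → V_7 ← V_6 ← V_5
  V_6 is a chain here and V_6 is conditioned on, so the path is blocked at V_6.
Path 2: V_4 → V_7 ← V_2 → V_3 → V_8 ← V_5
  V_8 is a collider here and neither V_8 nor any of its descendants is conditioned on, so the collider stays closed — the path is blocked at V_8.
Path 3: V_4 ← V_1 → V_7 ← V_6 ← V_5
  V_6 is a chain here and V_6 is conditioned on, so the path is blocked at V_6.
Path 4: V_4 ← V_1 → V_7 ← V_2 → V_3 → V_8 ← V_5
  V_8 is a collider here and neither V_8 nor any of its descendants is conditioned on, so the collider stays closed — the path is blocked at V_8.
Since every path is blocked, d-separation holds.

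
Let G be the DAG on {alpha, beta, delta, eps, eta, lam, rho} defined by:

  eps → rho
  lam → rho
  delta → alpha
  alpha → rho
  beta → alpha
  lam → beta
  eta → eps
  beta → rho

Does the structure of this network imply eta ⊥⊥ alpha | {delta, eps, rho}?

Yes

3 paths connect eta and alpha; each must be blocked for d-separation to hold:
Path 1: eta → eps → rho ← lam → beta → alpha
  eps is a chain here and eps is conditioned on, so the path is blocked at eps.
Path 2: eta → eps → rho ← alpha
  eps is a chain here and eps is conditioned on, so the path is blocked at eps.
Path 3: eta → eps → rho ← beta → alpha
  eps is a chain here and eps is conditioned on, so the path is blocked at eps.
Since every path is blocked, d-separation holds.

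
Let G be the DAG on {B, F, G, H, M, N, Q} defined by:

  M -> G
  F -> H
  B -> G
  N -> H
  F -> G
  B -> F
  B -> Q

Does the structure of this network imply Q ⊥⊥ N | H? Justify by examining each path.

No

2 paths connect Q and N; each must be blocked for d-separation to hold:
Path 1: Q ← B → G ← F → H ← N
  G is a collider here and neither G nor any of its descendants is conditioned on, so the collider stays closed — the path is blocked at G.
Path 2: Q ← B → F → H ← N
  B is a fork and B is not conditioned on; F is a chain and F is not conditioned on; H is a collider and H is conditioned on, which opens it — no node blocks this path, so it is active.
At least one path is unblocked, so d-separation fails.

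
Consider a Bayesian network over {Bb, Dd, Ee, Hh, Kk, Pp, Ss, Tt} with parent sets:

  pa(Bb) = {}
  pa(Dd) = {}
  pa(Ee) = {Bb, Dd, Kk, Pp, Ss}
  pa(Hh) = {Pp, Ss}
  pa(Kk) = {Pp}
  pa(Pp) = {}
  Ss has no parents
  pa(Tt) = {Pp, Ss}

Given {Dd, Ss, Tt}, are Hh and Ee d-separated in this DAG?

6 paths connect Hh and Ee; each must be blocked for d-separation to hold:
Path 1: Hh ← Ss → Tt ← Pp → Kk → Ee
  Ss is a fork here and Ss is conditioned on, so the path is blocked at Ss.
Path 2: Hh ← Ss → Tt ← Pp → Ee
  Ss is a fork here and Ss is conditioned on, so the path is blocked at Ss.
Path 3: Hh ← Ss → Ee
  Ss is a fork here and Ss is conditioned on, so the path is blocked at Ss.
Path 4: Hh ← Pp → Tt ← Ss → Ee
  Ss is a fork here and Ss is conditioned on, so the path is blocked at Ss.
Path 5: Hh ← Pp → Kk → Ee
  Pp is a fork and Pp is not conditioned on; Kk is a chain and Kk is not conditioned on — no node blocks this path, so it is active.
Path 6: Hh ← Pp → Ee
  Pp is a fork and Pp is not conditioned on — no node blocks this path, so it is active.
Since the path Hh ← Pp → Kk → Ee is active, Hh and Ee are not d-separated given {Dd, Ss, Tt}.

No — Hh and Ee are not d-separated given {Dd, Ss, Tt}.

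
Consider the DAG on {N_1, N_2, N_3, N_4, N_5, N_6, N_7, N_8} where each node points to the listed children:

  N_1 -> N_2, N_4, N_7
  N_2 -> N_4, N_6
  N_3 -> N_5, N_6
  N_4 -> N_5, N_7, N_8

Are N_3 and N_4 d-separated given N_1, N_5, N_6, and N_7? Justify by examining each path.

No

Enumerating the 4 paths from N_3 to N_4 and testing each for blocking by {N_1, N_5, N_6, N_7}:
Path 1: N_3 → N_5 ← N_4
  N_5 is a collider and N_5 is conditioned on, which opens it — no node blocks this path, so it is active.
Path 2: N_3 → N_6 ← N_2 ← N_1 → N_7 ← N_4
  N_1 is a fork here and N_1 is conditioned on, so the path is blocked at N_1.
Path 3: N_3 → N_6 ← N_2 ← N_1 → N_4
  N_1 is a fork here and N_1 is conditioned on, so the path is blocked at N_1.
Path 4: N_3 → N_6 ← N_2 → N_4
  N_6 is a collider and N_6 is conditioned on, which opens it; N_2 is a fork and N_2 is not conditioned on — no node blocks this path, so it is active.
Because an active path exists, N_3 and N_4 are not d-separated.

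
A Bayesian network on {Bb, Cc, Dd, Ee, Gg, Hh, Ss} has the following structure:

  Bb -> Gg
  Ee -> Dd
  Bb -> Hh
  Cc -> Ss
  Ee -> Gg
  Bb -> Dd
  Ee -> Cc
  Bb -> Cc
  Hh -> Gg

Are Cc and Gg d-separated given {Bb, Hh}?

There are 6 undirected paths between Cc and Gg; checking each against the conditioning set {Bb, Hh}:
Path 1: Cc ← Bb → Hh → Gg
  Bb is a fork here and Bb is conditioned on, so the path is blocked at Bb.
Path 2: Cc ← Bb → Gg
  Bb is a fork here and Bb is conditioned on, so the path is blocked at Bb.
Path 3: Cc ← Bb → Dd ← Ee → Gg
  Bb is a fork here and Bb is conditioned on, so the path is blocked at Bb.
Path 4: Cc ← Ee → Gg
  Ee is a fork and Ee is not conditioned on — no node blocks this path, so it is active.
Path 5: Cc ← Ee → Dd ← Bb → Hh → Gg
  Dd is a collider here and neither Dd nor any of its descendants is conditioned on, so the collider stays closed — the path is blocked at Dd.
Path 6: Cc ← Ee → Dd ← Bb → Gg
  Dd is a collider here and neither Dd nor any of its descendants is conditioned on, so the collider stays closed — the path is blocked at Dd.
At least one path is unblocked, so d-separation fails.

No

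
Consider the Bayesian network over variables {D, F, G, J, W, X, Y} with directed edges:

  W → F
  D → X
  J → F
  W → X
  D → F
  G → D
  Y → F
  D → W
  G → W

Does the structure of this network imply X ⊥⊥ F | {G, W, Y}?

There are 6 undirected paths between X and F; checking each against the conditioning set {G, W, Y}:
Path 1: X ← W ← G → D → F
  W is a chain here and W is conditioned on, so the path is blocked at W.
Path 2: X ← W → F
  W is a fork here and W is conditioned on, so the path is blocked at W.
Path 3: X ← W ← D → F
  W is a chain here and W is conditioned on, so the path is blocked at W.
Path 4: X ← D ← G → W → F
  G is a fork here and G is conditioned on, so the path is blocked at G.
Path 5: X ← D → F
  D is a fork and D is not conditioned on — no node blocks this path, so it is active.
Path 6: X ← D → W → F
  W is a chain here and W is conditioned on, so the path is blocked at W.
At least one path is unblocked, so d-separation fails.

No — X and F are not d-separated given {G, W, Y}.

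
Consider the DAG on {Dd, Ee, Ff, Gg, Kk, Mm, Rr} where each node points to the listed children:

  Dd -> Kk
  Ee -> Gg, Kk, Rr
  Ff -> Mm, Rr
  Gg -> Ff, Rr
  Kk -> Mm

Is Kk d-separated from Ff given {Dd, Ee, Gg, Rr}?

Yes

We examine all 5 paths between Kk and Ff:
Path 1: Kk ← Ee → Gg → Ff
  Ee is a fork here and Ee is conditioned on, so the path is blocked at Ee.
Path 2: Kk ← Ee → Gg → Rr ← Ff
  Ee is a fork here and Ee is conditioned on, so the path is blocked at Ee.
Path 3: Kk ← Ee → Rr ← Gg → Ff
  Ee is a fork here and Ee is conditioned on, so the path is blocked at Ee.
Path 4: Kk ← Ee → Rr ← Ff
  Ee is a fork here and Ee is conditioned on, so the path is blocked at Ee.
Path 5: Kk → Mm ← Ff
  Mm is a collider here and neither Mm nor any of its descendants is conditioned on, so the collider stays closed — the path is blocked at Mm.
Every path is blocked, so Kk and Ff are d-separated given {Dd, Ee, Gg, Rr}.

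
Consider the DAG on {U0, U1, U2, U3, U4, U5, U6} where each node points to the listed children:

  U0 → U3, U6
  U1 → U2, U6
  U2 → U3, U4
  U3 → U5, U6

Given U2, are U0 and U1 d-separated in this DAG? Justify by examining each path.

Yes

There are 4 undirected paths between U0 and U1; checking each against the conditioning set {U2}:
Path 1: U0 → U3 ← U2 ← U1
  U3 is a collider here and neither U3 nor any of its descendants is conditioned on, so the collider stays closed — the path is blocked at U3.
Path 2: U0 → U3 → U6 ← U1
  U6 is a collider here and neither U6 nor any of its descendants is conditioned on, so the collider stays closed — the path is blocked at U6.
Path 3: U0 → U6 ← U3 ← U2 ← U1
  U6 is a collider here and neither U6 nor any of its descendants is conditioned on, so the collider stays closed — the path is blocked at U6.
Path 4: U0 → U6 ← U1
  U6 is a collider here and neither U6 nor any of its descendants is conditioned on, so the collider stays closed — the path is blocked at U6.
All paths are blocked; U0 ⊥ U1 | {U2} holds.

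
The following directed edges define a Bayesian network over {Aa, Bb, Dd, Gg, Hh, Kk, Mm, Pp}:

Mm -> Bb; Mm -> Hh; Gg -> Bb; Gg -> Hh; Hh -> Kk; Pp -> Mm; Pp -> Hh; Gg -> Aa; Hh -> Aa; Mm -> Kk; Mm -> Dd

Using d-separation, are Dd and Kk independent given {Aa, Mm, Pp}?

Yes — Dd and Kk are d-separated given {Aa, Mm, Pp}.

There are 5 undirected paths between Dd and Kk; checking each against the conditioning set {Aa, Mm, Pp}:
  1. Dd ← Mm → Bb ← Gg → Aa ← Hh → Kk — Mm:fork[blocks]; Bb:collider[blocks]; Gg:fork[open]; Aa:collider[open]; Hh:fork[open] ⇒ blocked
  2. Dd ← Mm → Bb ← Gg → Hh → Kk — Mm:fork[blocks]; Bb:collider[blocks]; Gg:fork[open]; Hh:chain[open] ⇒ blocked
  3. Dd ← Mm → Kk — Mm:fork[blocks] ⇒ blocked
  4. Dd ← Mm ← Pp → Hh → Kk — Mm:chain[blocks]; Pp:fork[blocks]; Hh:chain[open] ⇒ blocked
  5. Dd ← Mm → Hh → Kk — Mm:fork[blocks]; Hh:chain[open] ⇒ blocked
Every path is blocked, so Dd and Kk are d-separated given {Aa, Mm, Pp}.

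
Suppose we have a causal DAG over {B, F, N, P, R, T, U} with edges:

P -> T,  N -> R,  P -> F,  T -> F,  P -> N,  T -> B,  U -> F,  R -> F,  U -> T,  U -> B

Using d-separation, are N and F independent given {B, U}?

No

We examine all 5 paths between N and F:
Path 1: N ← P → T → F
  P is a fork and P is not conditioned on; T is a chain and T is not conditioned on — no node blocks this path, so it is active.
Path 2: N ← P → T ← U → F
  U is a fork here and U is conditioned on, so the path is blocked at U.
Path 3: N ← P → T → B ← U → F
  U is a fork here and U is conditioned on, so the path is blocked at U.
Path 4: N ← P → F
  P is a fork and P is not conditioned on — no node blocks this path, so it is active.
Path 5: N → R → F
  R is a chain and R is not conditioned on — no node blocks this path, so it is active.
Since the path N ← P → T → F is active, N and F are not d-separated given {B, U}.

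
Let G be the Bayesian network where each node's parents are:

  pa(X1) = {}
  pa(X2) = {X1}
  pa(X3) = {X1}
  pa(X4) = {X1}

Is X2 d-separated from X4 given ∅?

No

Only one path connects X2 and X4:
  1. X2 ← X1 → X4 — X1:fork[open] ⇒ active
Because an active path exists, X2 and X4 are not d-separated.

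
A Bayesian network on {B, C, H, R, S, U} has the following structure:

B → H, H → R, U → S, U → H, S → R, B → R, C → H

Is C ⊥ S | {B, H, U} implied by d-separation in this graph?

We examine all 3 paths between C and S:
Path 1: C → H → R ← S
  H is a chain here and H is conditioned on, so the path is blocked at H.
Path 2: C → H ← B → R ← S
  B is a fork here and B is conditioned on, so the path is blocked at B.
Path 3: C → H ← U → S
  U is a fork here and U is conditioned on, so the path is blocked at U.
All paths are blocked; C ⊥ S | {B, H, U} holds.

Yes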